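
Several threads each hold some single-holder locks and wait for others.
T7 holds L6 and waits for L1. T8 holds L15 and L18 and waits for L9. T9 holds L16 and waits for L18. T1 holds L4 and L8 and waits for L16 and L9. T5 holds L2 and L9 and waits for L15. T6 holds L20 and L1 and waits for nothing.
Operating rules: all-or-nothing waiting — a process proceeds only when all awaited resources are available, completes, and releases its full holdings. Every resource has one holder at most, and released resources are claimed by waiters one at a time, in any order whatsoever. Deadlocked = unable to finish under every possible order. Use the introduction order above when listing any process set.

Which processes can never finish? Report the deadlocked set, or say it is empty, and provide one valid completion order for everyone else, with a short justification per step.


Deadlocked set: T8, T9, T1 and T5.
Key observation: T8 -> T5 -> T8 is a circular wait — nothing in it can go first; T9 and T1 wait into the deadlock from upstream.
One completion order for the rest: T6, T7.
Step-by-step check:
  T6: no waits; runs immediately, freeing L20 and L1
  run T7 (all its waits — L1 — are resolved); releases L6


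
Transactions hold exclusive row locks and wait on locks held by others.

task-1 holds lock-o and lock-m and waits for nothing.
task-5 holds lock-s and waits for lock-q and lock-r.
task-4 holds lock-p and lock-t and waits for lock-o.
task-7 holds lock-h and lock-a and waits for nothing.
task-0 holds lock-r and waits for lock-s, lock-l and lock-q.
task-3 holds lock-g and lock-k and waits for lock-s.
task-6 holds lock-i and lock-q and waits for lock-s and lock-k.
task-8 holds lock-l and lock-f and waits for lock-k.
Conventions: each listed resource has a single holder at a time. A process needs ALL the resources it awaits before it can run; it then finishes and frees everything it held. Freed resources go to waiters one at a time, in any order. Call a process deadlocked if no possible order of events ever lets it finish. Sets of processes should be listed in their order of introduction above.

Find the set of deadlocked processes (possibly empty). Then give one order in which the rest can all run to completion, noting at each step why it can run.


Deadlocked: task-5, task-0, task-3, task-6 and task-8.
Key observation: along task-5 -> task-0 -> task-5, each member waits on what the next one holds — a deadlock; task-3, task-6 and task-8 are caught in further circular waits.
A valid finishing order for the others: task-7, task-1, task-4.
Verifying each step:
  run task-7 (it waits on nothing); releases lock-h and lock-a
  run task-1 (it waits on nothing); releases lock-o and lock-m
  run task-4 (all its waits — lock-o — are resolved); releases lock-p and lock-t


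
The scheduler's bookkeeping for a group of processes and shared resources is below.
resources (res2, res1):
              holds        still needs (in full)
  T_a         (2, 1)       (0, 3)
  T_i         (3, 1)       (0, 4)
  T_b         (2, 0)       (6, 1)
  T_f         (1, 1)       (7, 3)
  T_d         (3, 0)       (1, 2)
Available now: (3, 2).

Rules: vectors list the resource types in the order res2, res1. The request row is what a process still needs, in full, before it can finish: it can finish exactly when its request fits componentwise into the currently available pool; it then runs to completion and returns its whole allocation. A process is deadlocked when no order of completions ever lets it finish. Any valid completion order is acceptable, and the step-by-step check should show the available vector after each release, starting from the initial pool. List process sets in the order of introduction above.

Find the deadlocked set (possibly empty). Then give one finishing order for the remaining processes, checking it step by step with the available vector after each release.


The deadlocked set is T_a, T_i and T_f.
Key observation: after T_d, T_b complete, (8, 2) is the best the pool ever gets, yet each leftover process wants more res1.
A valid finishing order for the others: T_d, T_b. Step-by-step check:
  pool = (3, 2)
  T_d: need (1, 2) fits (3, 2); releases (3, 0), pool now (6, 2)
  T_b: need (6, 1) fits (6, 2); releases (2, 0), pool now (8, 2)
The blocked processes can never fit:
  T_a cannot run: need (0, 3) vs free (8, 2) (insufficient res1)
  T_i cannot run: need (0, 4) vs free (8, 2) (insufficient res1)
  T_f cannot run: need (7, 3) vs free (8, 2) (insufficient res1)


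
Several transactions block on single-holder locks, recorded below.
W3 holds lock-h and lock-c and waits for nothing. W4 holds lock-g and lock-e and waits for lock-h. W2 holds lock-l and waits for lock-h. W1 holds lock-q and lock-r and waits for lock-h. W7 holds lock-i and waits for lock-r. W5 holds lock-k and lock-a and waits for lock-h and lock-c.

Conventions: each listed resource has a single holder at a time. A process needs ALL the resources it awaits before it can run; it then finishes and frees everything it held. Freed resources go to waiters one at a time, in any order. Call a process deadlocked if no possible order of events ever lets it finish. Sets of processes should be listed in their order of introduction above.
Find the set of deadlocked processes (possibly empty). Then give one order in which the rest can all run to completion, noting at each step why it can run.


The deadlocked set is empty.
Key observation: all waits point, directly or indirectly, at processes that can finish, so nothing is permanently blocked.
A valid finishing order for the others: W3, W2, W4, W5, W1, W7.
Step-by-step check:
  W3: no waits; runs immediately, freeing lock-h and lock-c
  run W2 (all its waits — lock-h — are resolved); releases lock-l
  run W4 (all its waits — lock-h — are resolved); releases lock-g and lock-e
  run W5 (all its waits — lock-h and lock-c — are resolved); releases lock-k and lock-a
  run W1 (all its waits — lock-h — are resolved); releases lock-q and lock-r
  run W7 (all its waits — lock-r — are resolved); releases lock-i


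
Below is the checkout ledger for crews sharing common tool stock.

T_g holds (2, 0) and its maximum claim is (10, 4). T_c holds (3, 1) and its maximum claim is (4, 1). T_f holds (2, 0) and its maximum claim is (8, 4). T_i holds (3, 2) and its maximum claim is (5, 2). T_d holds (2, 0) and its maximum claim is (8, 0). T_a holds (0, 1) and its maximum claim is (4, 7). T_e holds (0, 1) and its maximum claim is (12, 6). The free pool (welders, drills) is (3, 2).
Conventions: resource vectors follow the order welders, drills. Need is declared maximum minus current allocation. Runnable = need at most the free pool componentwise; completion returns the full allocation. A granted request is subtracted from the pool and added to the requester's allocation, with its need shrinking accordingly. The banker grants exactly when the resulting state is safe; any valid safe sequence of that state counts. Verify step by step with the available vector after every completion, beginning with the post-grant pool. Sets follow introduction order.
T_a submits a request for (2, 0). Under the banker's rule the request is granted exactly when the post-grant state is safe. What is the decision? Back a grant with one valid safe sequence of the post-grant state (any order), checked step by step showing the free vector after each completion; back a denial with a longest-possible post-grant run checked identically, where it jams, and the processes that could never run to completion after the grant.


GRANT. The post-grant state is safe; one safe sequence: T_c, T_i, T_f, T_d, T_g, T_e, T_a.
Key observation: with (1, 2) left after the transfer, T_c can run at once — the state stays safe.
Check on the post-grant state, step by step:
  pool = (1, 2)
  T_c: need (1, 0) fits (1, 2); releases (3, 1), pool now (4, 3)
  T_i: need (2, 0) fits (4, 3); releases (3, 2), pool now (7, 5)
  T_f: need (6, 4) fits (7, 5); releases (2, 0), pool now (9, 5)
  T_d: need (6, 0) fits (9, 5); releases (2, 0), pool now (11, 5)
  T_g: need (8, 4) fits (11, 5); releases (2, 0), pool now (13, 5)
  T_e: need (12, 5) fits (13, 5); releases (0, 1), pool now (13, 6)
  T_a: need (2, 6) fits (13, 6); releases (2, 1), pool now (15, 7)


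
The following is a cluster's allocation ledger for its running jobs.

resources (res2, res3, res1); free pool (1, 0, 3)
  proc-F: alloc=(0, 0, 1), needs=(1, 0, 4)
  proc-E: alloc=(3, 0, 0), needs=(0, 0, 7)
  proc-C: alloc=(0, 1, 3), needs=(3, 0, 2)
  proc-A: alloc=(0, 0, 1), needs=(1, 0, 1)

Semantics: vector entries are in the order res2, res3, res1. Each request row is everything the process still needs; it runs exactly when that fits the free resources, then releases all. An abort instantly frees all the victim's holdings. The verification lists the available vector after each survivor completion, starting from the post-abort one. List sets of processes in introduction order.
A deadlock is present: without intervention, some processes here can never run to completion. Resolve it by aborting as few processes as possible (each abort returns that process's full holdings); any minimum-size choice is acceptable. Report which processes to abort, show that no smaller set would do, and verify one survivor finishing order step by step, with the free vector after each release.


The answer: abort proc-C.
Key observation: no ordering could ever have run proc-E before the abort of proc-C; with (0, 1, 3) back in the pool it fits at step 3.
No smaller set exists: with zero aborts the deadlock remains.
Survivors finish in the order: proc-A, proc-F, proc-E. Walking it through (pool after the aborts first):
  pool = (1, 1, 6)
  run proc-A (needs (1, 0, 1), free (1, 1, 6)); after release of (0, 0, 1) the pool is (1, 1, 7)
  run proc-F (needs (1, 0, 4), free (1, 1, 7)); after release of (0, 0, 1) the pool is (1, 1, 8)
  run proc-E (needs (0, 0, 7), free (1, 1, 8)); after release of (3, 0, 0) the pool is (4, 1, 8)


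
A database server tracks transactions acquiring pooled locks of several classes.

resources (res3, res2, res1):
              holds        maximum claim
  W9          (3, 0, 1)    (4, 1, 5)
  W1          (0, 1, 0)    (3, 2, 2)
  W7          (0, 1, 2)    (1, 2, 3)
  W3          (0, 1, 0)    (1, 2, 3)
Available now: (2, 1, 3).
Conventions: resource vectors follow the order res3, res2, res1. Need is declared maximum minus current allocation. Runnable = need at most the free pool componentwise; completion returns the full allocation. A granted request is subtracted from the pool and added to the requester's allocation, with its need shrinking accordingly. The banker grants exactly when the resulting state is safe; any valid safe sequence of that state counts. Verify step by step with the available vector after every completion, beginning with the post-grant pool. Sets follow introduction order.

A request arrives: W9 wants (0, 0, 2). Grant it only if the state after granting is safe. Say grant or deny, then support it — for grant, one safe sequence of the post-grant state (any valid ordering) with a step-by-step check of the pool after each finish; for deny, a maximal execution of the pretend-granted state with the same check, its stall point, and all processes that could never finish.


GRANT. The post-grant state is safe; one safe sequence: W7, W3, W9, W1.
Key observation: even at the reduced pool (2, 1, 1), W7 fits immediately, so safety survives the grant.
Check on the post-grant state, step by step:
  pool = (2, 1, 1)
  W7: need (1, 1, 1) fits (2, 1, 1); releases (0, 1, 2), pool now (2, 2, 3)
  W3: need (1, 1, 3) fits (2, 2, 3); releases (0, 1, 0), pool now (2, 3, 3)
  W9: need (1, 1, 2) fits (2, 3, 3); releases (3, 0, 3), pool now (5, 3, 6)
  W1: need (3, 1, 2) fits (5, 3, 6); releases (0, 1, 0), pool now (5, 4, 6)


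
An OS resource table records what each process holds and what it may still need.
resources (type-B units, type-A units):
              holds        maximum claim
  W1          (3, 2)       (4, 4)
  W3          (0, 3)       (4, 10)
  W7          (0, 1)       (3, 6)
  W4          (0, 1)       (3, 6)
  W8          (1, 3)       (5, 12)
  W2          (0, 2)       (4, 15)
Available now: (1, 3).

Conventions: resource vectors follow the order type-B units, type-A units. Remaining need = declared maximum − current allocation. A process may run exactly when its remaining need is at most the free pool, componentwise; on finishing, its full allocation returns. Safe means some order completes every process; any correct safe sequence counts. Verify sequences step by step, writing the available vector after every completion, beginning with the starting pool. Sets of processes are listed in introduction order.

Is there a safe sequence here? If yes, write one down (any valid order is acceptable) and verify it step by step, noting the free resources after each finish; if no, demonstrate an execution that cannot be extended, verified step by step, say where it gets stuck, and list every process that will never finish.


SAFE, for example via the order W1, W4, W7, W3, W8, W2.
Key observation: at W1 the run first touches a limit — (1, 2) against (1, 3), exact on a resource it actually requests.
Verifying each step:
  pool = (1, 3)
  run W1 (needs (1, 2), free (1, 3)); after release of (3, 2) the pool is (4, 5)
  run W4 (needs (3, 5), free (4, 5)); after release of (0, 1) the pool is (4, 6)
  run W7 (needs (3, 5), free (4, 6)); after release of (0, 1) the pool is (4, 7)
  run W3 (needs (4, 7), free (4, 7)); after release of (0, 3) the pool is (4, 10)
  run W8 (needs (4, 9), free (4, 10)); after release of (1, 3) the pool is (5, 13)
  run W2 (needs (4, 13), free (5, 13)); after release of (0, 2) the pool is (5, 15)


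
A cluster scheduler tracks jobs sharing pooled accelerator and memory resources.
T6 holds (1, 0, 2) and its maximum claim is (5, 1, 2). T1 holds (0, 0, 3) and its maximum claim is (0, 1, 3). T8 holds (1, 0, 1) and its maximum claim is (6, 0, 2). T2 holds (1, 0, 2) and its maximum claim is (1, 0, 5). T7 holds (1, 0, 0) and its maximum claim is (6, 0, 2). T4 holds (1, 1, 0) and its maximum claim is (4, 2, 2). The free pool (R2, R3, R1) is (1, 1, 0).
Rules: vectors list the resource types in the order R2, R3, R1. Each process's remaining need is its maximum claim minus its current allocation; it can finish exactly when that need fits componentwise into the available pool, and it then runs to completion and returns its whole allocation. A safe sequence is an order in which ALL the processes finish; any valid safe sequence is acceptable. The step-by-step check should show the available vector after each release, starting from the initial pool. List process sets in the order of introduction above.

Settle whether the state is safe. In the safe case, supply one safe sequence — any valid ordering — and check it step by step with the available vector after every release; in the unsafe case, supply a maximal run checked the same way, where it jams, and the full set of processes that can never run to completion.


UNSAFE — no complete ordering exists.
Key observation: once T1, T2 finish, the pool peaks at (2, 1, 5) — and every remaining process still needs more R2 than that.
A maximal execution: T1, T2 — then nothing else fits. Step-by-step check:
  pool = (1, 1, 0)
  T1: need (0, 1, 0) fits (1, 1, 0); releases (0, 0, 3), pool now (1, 1, 3)
  T2: need (0, 0, 3) fits (1, 1, 3); releases (1, 0, 2), pool now (2, 1, 5)
  blocked: T6 wants (4, 1, 0), pool (2, 1, 5) — not enough R2
  blocked: T8 wants (5, 0, 1), pool (2, 1, 5) — not enough R2
  blocked: T7 wants (5, 0, 2), pool (2, 1, 5) — not enough R2
  blocked: T4 wants (3, 1, 2), pool (2, 1, 5) — not enough R2
Permanently blocked: T6, T8, T7 and T4.


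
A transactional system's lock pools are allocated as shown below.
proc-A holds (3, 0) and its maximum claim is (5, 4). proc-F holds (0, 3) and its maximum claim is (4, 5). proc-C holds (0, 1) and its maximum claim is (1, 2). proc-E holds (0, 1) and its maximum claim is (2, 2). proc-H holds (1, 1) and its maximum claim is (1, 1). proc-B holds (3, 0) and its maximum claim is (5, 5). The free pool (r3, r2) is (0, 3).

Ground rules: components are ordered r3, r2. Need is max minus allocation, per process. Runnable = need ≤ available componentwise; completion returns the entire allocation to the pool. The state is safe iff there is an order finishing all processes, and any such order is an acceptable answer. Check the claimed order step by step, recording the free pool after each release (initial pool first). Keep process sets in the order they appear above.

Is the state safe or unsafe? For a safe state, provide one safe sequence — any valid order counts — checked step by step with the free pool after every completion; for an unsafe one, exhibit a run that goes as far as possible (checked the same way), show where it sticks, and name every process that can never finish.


The state is UNSAFE.
Key observation: no order helps: past proc-H, proc-C, the free pool tops out at (1, 5), below what each blocked process needs in r3.
Going as far as possible: proc-H, proc-C; after that, nothing fits. Walking it through:
  pool = (0, 3)
  proc-H: need (0, 0) fits (0, 3); releases (1, 1), pool now (1, 4)
  proc-C: need (1, 1) fits (1, 4); releases (0, 1), pool now (1, 5)
  blocked: proc-A wants (2, 4), pool (1, 5) — not enough r3
  blocked: proc-F wants (4, 2), pool (1, 5) — not enough r3
  blocked: proc-E wants (2, 1), pool (1, 5) — not enough r3
  blocked: proc-B wants (2, 5), pool (1, 5) — not enough r3
Processes that can never finish: proc-A, proc-F, proc-E and proc-B.


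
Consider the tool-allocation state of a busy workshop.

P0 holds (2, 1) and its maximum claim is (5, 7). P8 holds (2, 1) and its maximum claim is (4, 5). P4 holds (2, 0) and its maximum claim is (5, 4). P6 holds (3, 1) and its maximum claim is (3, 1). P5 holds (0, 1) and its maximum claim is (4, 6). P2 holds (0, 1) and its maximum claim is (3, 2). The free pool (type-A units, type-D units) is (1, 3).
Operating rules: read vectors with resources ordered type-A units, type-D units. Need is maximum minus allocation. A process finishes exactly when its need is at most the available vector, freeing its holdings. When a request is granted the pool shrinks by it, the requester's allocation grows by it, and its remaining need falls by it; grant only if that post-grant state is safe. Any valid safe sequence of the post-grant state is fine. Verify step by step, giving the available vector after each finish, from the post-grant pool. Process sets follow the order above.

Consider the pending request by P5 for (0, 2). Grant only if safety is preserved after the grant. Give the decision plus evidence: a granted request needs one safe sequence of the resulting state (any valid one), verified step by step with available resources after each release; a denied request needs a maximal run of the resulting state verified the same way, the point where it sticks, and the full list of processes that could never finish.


GRANT. The post-grant state is safe; one safe sequence: P6, P2, P5, P0, P4, P8.
Key observation: the transfer keeps a workable pool ((1, 1)); P6 starts the safe sequence.
Check on the post-grant state, step by step:
  pool = (1, 1)
  P6: need (0, 0) fits (1, 1); releases (3, 1), pool now (4, 2)
  P2: need (3, 1) fits (4, 2); releases (0, 1), pool now (4, 3)
  P5: need (4, 3) fits (4, 3); releases (0, 3), pool now (4, 6)
  P0: need (3, 6) fits (4, 6); releases (2, 1), pool now (6, 7)
  P4: need (3, 4) fits (6, 7); releases (2, 0), pool now (8, 7)
  P8: need (2, 4) fits (8, 7); releases (2, 1), pool now (10, 8)


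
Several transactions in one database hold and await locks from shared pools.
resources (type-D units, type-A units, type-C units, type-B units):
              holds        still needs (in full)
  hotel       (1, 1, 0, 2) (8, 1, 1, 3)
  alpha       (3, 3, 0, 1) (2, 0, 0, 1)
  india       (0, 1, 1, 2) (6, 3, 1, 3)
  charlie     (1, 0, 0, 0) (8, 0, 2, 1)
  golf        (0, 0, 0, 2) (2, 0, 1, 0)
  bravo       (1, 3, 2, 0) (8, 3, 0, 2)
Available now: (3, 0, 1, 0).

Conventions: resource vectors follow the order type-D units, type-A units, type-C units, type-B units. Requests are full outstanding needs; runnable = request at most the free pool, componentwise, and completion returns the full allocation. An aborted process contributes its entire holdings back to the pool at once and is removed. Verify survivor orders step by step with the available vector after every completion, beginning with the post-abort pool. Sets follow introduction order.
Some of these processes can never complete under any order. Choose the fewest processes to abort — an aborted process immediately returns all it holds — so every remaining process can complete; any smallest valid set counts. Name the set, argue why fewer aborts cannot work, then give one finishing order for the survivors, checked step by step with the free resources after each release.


Abort charlie and bravo.
Key observation: aborting charlie and bravo returns (2, 3, 2, 0), and hotel — hopeless before — runs at step 4 with the returned capacity in the pool.
No one abort is enough; case by case: hotel alone leaves charlie blocked (short on type-D units); alpha alone leaves hotel blocked (short on type-D units); india alone leaves hotel blocked (short on type-D units); charlie alone leaves hotel blocked (short on type-D units); golf alone leaves hotel blocked (short on type-D units); bravo alone leaves hotel blocked (short on type-D units).
Survivors finish in the order: golf, alpha, india, hotel. Step-by-step check (pool after the aborts first):
  pool = (5, 3, 3, 0)
  run golf (needs (2, 0, 1, 0), free (5, 3, 3, 0)); after release of (0, 0, 0, 2) the pool is (5, 3, 3, 2)
  run alpha (needs (2, 0, 0, 1), free (5, 3, 3, 2)); after release of (3, 3, 0, 1) the pool is (8, 6, 3, 3)
  run india (needs (6, 3, 1, 3), free (8, 6, 3, 3)); after release of (0, 1, 1, 2) the pool is (8, 7, 4, 5)
  run hotel (needs (8, 1, 1, 3), free (8, 7, 4, 5)); after release of (1, 1, 0, 2) the pool is (9, 8, 4, 7)


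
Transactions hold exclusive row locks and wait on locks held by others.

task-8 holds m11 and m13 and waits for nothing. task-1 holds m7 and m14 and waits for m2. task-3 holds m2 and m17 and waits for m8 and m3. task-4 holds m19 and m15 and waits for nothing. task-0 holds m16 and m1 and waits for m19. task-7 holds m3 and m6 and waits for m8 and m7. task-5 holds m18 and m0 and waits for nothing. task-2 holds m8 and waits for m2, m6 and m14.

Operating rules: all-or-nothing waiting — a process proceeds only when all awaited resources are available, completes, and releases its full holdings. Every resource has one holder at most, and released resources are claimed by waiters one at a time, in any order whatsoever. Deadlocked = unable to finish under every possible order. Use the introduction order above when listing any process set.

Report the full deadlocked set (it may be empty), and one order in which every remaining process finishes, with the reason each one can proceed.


Deadlocked set: task-1, task-3, task-7 and task-2.
Key observation: along task-1 -> task-3 -> task-7 -> task-1, each member waits on what the next one holds — a deadlock; task-2 is caught in further circular waits.
The rest can finish in the order task-8, task-5, task-4, task-0.
Walking it through:
  task-8: no waits; runs immediately, freeing m11 and m13
  task-5: no waits; runs immediately, freeing m18 and m0
  task-4: no waits; runs immediately, freeing m19 and m15
  run task-0 (all its waits — m19 — are resolved); releases m16 and m1


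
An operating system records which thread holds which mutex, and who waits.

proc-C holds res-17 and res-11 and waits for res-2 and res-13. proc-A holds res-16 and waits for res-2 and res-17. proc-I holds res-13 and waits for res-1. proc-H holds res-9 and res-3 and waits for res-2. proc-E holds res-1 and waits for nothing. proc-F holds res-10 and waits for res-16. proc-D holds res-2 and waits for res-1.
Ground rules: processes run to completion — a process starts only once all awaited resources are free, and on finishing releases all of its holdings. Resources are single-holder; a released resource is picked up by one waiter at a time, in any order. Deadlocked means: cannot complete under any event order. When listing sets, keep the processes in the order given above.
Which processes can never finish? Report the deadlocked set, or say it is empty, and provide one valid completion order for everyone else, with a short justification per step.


Nothing here is deadlocked.
Key observation: every chain of waits terminates; starting from the processes that wait on nothing, all the rest unlock in turn.
The rest can finish in the order proc-E, proc-D, proc-I, proc-H, proc-C, proc-A, proc-F.
Step-by-step check:
  proc-E waits on nothing -> runs at once and releases res-1
  proc-D waits on res-1 — all released -> runs and releases res-2
  proc-I waits on res-1 — all released -> runs and releases res-13
  proc-H waits on res-2 — all released -> runs and releases res-9 and res-3
  proc-C waits on res-2 and res-13 — all released -> runs and releases res-17 and res-11
  proc-A waits on res-2 and res-17 — all released -> runs and releases res-16
  proc-F waits on res-16 — all released -> runs and releases res-10


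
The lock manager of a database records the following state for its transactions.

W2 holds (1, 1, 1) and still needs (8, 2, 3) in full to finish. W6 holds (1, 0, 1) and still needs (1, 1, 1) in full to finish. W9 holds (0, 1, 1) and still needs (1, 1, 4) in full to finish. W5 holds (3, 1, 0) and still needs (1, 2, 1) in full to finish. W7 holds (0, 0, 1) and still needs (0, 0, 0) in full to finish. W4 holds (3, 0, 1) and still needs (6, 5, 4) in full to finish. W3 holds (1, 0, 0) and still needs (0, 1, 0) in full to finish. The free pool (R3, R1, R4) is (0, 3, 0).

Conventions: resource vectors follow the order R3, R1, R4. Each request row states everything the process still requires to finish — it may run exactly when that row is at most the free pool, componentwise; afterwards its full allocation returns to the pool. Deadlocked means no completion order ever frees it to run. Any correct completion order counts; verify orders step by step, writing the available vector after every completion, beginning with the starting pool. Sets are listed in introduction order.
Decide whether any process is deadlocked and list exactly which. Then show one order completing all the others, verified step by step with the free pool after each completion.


Deadlocked set: W2, W9 and W4.
Key observation: no order helps: past W7, W3, W5, W6, the free pool tops out at (5, 4, 2), below what each blocked process needs in R4.
One completion order for the rest: W7, W3, W5, W6. Step-by-step check:
  pool = (0, 3, 0)
  W7 needs (0, 0, 0) <= (0, 3, 0) -> finishes; pool += (0, 0, 1) = (0, 3, 1)
  W3 needs (0, 1, 0) <= (0, 3, 1) -> finishes; pool += (1, 0, 0) = (1, 3, 1)
  W5 needs (1, 2, 1) <= (1, 3, 1) -> finishes; pool += (3, 1, 0) = (4, 4, 1)
  W6 needs (1, 1, 1) <= (4, 4, 1) -> finishes; pool += (1, 0, 1) = (5, 4, 2)
The blocked processes can never fit:
  W2 cannot run: need (8, 2, 3) vs free (5, 4, 2) (insufficient R3 and R4)
  W9 cannot run: need (1, 1, 4) vs free (5, 4, 2) (insufficient R4)
  W4 cannot run: need (6, 5, 4) vs free (5, 4, 2) (insufficient R3, R1 and R4)


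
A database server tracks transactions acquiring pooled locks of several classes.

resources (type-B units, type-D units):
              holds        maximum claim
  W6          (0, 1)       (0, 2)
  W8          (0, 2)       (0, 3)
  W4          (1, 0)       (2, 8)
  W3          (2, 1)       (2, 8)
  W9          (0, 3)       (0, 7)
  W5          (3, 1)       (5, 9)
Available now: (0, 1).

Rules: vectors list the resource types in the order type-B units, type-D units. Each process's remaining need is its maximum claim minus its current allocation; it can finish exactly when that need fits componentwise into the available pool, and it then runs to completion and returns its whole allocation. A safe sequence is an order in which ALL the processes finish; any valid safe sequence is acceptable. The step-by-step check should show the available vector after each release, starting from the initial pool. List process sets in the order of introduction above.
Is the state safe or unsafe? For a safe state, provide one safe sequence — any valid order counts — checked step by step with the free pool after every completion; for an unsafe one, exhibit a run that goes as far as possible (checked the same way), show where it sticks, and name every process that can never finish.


The state is SAFE; one workable sequence: W8, W6, W9, W3, W4, W5.
Key observation: reading the order forward, W8 is the first process whose need (0, 1) meets the free pool (0, 1) exactly on a resource it requests.
Step-by-step check:
  pool = (0, 1)
  W8 needs (0, 1) <= (0, 1) -> finishes; pool += (0, 2) = (0, 3)
  W6 needs (0, 1) <= (0, 3) -> finishes; pool += (0, 1) = (0, 4)
  W9 needs (0, 4) <= (0, 4) -> finishes; pool += (0, 3) = (0, 7)
  W3 needs (0, 7) <= (0, 7) -> finishes; pool += (2, 1) = (2, 8)
  W4 needs (1, 8) <= (2, 8) -> finishes; pool += (1, 0) = (3, 8)
  W5 needs (2, 8) <= (3, 8) -> finishes; pool += (3, 1) = (6, 9)


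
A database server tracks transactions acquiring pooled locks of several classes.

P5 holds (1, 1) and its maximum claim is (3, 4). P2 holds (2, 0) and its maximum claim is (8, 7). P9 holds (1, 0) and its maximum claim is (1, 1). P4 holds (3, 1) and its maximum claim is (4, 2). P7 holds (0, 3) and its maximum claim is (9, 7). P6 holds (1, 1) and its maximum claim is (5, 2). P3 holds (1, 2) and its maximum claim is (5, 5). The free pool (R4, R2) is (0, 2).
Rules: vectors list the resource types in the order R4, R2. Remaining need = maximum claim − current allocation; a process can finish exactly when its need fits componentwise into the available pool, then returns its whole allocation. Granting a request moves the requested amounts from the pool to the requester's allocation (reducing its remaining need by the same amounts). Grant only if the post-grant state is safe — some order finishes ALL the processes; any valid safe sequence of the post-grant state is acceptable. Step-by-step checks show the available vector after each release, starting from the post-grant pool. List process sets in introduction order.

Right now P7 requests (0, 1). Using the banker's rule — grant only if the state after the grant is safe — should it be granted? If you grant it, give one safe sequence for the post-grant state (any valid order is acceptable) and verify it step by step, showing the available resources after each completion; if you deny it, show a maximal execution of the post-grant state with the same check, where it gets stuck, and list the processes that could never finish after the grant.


DENY. Granting would leave the state unsafe.
Key observation: after P9, P4, P6, P3, P5 the pool peaks at (7, 6), and each blocked process is short somewhere: P2 on R2; P7 on R4.
Pretend the grant happened; the run P9, P4, P6, P3, P5 goes as far as possible. Walking it through:
  pool = (0, 1)
  P9 needs (0, 1) <= (0, 1) -> finishes; pool += (1, 0) = (1, 1)
  P4 needs (1, 1) <= (1, 1) -> finishes; pool += (3, 1) = (4, 2)
  P6 needs (4, 1) <= (4, 2) -> finishes; pool += (1, 1) = (5, 3)
  P3 needs (4, 3) <= (5, 3) -> finishes; pool += (1, 2) = (6, 5)
  P5 needs (2, 3) <= (6, 5) -> finishes; pool += (1, 1) = (7, 6)
  blocked: P2 wants (6, 7), pool (7, 6) — not enough R2
  blocked: P7 wants (9, 3), pool (7, 6) — not enough R4
Processes that could never finish after the grant: P2 and P7.


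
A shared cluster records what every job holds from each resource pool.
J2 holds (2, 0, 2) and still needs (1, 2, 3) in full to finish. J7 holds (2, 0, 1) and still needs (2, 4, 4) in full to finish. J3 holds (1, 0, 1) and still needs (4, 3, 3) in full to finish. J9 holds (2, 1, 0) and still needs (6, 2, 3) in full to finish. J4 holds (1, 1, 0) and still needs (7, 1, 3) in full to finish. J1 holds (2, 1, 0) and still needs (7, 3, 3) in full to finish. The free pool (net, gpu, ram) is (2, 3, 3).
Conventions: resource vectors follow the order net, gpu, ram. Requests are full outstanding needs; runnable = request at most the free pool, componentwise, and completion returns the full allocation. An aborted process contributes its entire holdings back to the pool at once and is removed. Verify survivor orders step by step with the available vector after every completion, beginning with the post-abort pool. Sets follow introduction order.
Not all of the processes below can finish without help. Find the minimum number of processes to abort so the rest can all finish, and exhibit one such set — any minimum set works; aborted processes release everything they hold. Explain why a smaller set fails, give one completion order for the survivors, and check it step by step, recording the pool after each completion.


Minimum abort set: J7.
Key observation: aborting J7 returns (2, 0, 1), and J4 — hopeless before — runs at step 3 with the returned capacity in the pool.
No smaller set exists: with zero aborts the deadlock remains.
Survivors finish in the order: J2, J3, J4, J9, J1. Check, step by step (pool after the aborts first):
  pool = (4, 3, 4)
  J2 needs (1, 2, 3) <= (4, 3, 4) -> finishes; pool += (2, 0, 2) = (6, 3, 6)
  J3 needs (4, 3, 3) <= (6, 3, 6) -> finishes; pool += (1, 0, 1) = (7, 3, 7)
  J4 needs (7, 1, 3) <= (7, 3, 7) -> finishes; pool += (1, 1, 0) = (8, 4, 7)
  J9 needs (6, 2, 3) <= (8, 4, 7) -> finishes; pool += (2, 1, 0) = (10, 5, 7)
  J1 needs (7, 3, 3) <= (10, 5, 7) -> finishes; pool += (2, 1, 0) = (12, 6, 7)


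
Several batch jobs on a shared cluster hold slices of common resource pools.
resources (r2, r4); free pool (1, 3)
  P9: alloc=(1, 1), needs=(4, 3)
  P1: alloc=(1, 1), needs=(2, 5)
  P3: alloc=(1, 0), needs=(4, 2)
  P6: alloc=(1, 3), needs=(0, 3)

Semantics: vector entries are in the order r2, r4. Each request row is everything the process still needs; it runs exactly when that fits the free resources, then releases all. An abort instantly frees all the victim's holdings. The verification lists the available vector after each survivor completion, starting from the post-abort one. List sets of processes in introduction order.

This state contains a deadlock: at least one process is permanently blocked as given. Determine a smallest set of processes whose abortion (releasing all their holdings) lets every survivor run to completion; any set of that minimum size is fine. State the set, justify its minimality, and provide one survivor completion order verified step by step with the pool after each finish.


Minimum abort set: P9.
Key observation: P3 had no path to completion before; after the abort of P9 ((1, 1) returned), step 3 is where it fits.
Minimality: the empty abort set fails — the state is deadlocked as it stands.
Survivors finish in the order: P6, P1, P3. Step-by-step check (pool after the aborts first):
  pool = (2, 4)
  P6: need (0, 3) fits (2, 4); releases (1, 3), pool now (3, 7)
  P1: need (2, 5) fits (3, 7); releases (1, 1), pool now (4, 8)
  P3: need (4, 2) fits (4, 8); releases (1, 0), pool now (5, 8)


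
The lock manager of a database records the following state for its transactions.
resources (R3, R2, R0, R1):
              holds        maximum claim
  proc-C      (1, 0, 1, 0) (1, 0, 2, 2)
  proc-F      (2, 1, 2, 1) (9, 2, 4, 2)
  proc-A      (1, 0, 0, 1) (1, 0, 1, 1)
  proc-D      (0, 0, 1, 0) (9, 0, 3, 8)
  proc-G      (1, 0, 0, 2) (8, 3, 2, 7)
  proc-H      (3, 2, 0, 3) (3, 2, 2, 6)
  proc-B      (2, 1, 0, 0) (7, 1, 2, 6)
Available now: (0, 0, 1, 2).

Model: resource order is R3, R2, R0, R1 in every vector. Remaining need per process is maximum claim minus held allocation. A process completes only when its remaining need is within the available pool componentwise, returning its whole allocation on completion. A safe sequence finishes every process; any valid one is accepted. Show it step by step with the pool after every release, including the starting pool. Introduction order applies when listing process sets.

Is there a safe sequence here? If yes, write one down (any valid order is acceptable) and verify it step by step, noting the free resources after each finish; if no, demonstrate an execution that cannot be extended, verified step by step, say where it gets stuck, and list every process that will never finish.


SAFE. One safe sequence: proc-A, proc-C, proc-H, proc-B, proc-F, proc-G, proc-D.
Key observation: the order's first zero-slack moment is proc-A ((0, 0, 1, 0) needed, (0, 0, 1, 2) free — a requested resource with nothing to spare).
Check, step by step:
  pool = (0, 0, 1, 2)
  proc-A needs (0, 0, 1, 0) <= (0, 0, 1, 2) -> finishes; pool += (1, 0, 0, 1) = (1, 0, 1, 3)
  proc-C needs (0, 0, 1, 2) <= (1, 0, 1, 3) -> finishes; pool += (1, 0, 1, 0) = (2, 0, 2, 3)
  proc-H needs (0, 0, 2, 3) <= (2, 0, 2, 3) -> finishes; pool += (3, 2, 0, 3) = (5, 2, 2, 6)
  proc-B needs (5, 0, 2, 6) <= (5, 2, 2, 6) -> finishes; pool += (2, 1, 0, 0) = (7, 3, 2, 6)
  proc-F needs (7, 1, 2, 1) <= (7, 3, 2, 6) -> finishes; pool += (2, 1, 2, 1) = (9, 4, 4, 7)
  proc-G needs (7, 3, 2, 5) <= (9, 4, 4, 7) -> finishes; pool += (1, 0, 0, 2) = (10, 4, 4, 9)
  proc-D needs (9, 0, 2, 8) <= (10, 4, 4, 9) -> finishes; pool += (0, 0, 1, 0) = (10, 4, 5, 9)


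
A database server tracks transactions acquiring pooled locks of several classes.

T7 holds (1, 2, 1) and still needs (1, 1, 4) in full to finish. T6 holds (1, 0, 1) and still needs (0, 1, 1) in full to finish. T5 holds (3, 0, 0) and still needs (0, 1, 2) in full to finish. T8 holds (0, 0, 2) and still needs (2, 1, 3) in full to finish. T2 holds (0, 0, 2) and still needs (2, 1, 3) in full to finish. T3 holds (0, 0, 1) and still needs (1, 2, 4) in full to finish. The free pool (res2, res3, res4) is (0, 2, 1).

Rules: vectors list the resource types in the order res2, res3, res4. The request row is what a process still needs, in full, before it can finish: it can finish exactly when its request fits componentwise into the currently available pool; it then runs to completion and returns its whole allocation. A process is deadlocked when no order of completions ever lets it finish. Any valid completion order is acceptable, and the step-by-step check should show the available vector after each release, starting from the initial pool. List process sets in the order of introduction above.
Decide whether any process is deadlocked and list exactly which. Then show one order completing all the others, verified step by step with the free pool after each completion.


The deadlocked set is T7, T8, T2 and T3.
Key observation: after T6, T5 complete, (4, 2, 2) is the best the pool ever gets, yet each leftover process wants more res4.
A valid finishing order for the others: T6, T5. Verifying each step:
  pool = (0, 2, 1)
  run T6 (needs (0, 1, 1), free (0, 2, 1)); after release of (1, 0, 1) the pool is (1, 2, 2)
  run T5 (needs (0, 1, 2), free (1, 2, 2)); after release of (3, 0, 0) the pool is (4, 2, 2)
The stuck group stays short no matter what:
  T7 cannot run: need (1, 1, 4) vs free (4, 2, 2) (insufficient res4)
  T8 cannot run: need (2, 1, 3) vs free (4, 2, 2) (insufficient res4)
  T2 cannot run: need (2, 1, 3) vs free (4, 2, 2) (insufficient res4)
  T3 cannot run: need (1, 2, 4) vs free (4, 2, 2) (insufficient res4)


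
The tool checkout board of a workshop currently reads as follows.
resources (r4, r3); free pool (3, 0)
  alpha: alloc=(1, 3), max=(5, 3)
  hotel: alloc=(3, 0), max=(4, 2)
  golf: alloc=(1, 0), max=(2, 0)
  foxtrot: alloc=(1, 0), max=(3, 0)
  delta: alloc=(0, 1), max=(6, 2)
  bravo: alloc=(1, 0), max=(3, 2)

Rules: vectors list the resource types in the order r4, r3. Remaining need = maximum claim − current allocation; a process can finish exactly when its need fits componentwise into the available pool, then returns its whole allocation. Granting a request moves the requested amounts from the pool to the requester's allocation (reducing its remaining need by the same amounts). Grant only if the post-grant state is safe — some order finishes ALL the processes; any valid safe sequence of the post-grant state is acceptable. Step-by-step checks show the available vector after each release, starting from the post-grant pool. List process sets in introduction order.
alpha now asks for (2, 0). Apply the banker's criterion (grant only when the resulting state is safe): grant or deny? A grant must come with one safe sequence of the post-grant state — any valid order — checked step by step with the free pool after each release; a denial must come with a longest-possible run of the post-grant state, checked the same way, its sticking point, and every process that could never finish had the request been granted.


GRANT — the state after the grant stays safe, e.g. via golf, alpha, bravo, delta, hotel, foxtrot.
Key observation: (1, 0) free after granting still covers golf first, and each release covers the next.
Check on the post-grant state, step by step:
  pool = (1, 0)
  golf: need (1, 0) fits (1, 0); releases (1, 0), pool now (2, 0)
  alpha: need (2, 0) fits (2, 0); releases (3, 3), pool now (5, 3)
  bravo: need (2, 2) fits (5, 3); releases (1, 0), pool now (6, 3)
  delta: need (6, 1) fits (6, 3); releases (0, 1), pool now (6, 4)
  hotel: need (1, 2) fits (6, 4); releases (3, 0), pool now (9, 4)
  foxtrot: need (2, 0) fits (9, 4); releases (1, 0), pool now (10, 4)
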